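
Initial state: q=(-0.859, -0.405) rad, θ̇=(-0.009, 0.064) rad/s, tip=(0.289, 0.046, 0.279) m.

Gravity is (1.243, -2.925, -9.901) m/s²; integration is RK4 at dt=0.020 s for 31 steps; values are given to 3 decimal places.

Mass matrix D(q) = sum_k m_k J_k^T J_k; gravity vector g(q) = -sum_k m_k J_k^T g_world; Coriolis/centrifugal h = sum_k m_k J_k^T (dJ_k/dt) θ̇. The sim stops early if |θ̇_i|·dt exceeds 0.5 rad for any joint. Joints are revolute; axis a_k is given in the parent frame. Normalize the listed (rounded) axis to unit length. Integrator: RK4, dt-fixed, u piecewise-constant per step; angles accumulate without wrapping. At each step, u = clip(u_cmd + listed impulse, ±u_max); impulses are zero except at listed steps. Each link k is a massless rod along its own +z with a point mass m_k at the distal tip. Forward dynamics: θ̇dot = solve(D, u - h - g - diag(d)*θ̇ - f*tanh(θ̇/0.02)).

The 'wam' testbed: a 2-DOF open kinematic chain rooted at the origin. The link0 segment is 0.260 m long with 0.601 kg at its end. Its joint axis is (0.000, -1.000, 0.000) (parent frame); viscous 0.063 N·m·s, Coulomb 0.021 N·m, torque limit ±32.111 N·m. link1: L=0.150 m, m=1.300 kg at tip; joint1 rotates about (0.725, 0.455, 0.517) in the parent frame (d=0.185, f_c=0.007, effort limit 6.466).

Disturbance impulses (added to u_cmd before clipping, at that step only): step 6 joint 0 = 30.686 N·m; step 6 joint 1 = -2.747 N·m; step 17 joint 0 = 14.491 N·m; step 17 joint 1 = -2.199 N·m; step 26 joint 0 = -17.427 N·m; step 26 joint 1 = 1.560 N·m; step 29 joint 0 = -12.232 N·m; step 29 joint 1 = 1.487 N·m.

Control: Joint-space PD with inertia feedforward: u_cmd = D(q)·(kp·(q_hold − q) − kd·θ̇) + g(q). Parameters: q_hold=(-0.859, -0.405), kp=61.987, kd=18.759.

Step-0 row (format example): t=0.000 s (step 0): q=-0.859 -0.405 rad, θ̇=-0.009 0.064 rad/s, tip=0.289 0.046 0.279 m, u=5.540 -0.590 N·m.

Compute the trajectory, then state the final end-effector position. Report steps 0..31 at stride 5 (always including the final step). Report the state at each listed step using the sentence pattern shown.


t=0.100 s (step 5): q=-0.859 -0.404 rad, θ̇=0.000 -0.001 rad/s, tip=0.289 0.046 0.279 m, u=5.479 -0.564 N·m.
t=0.200 s (step 10): q=-0.773 -0.413 rad, θ̇=0.367 -0.002 rad/s, tip=0.264 0.047 0.303 m, u=2.042 -0.201 N·m.
t=0.300 s (step 15): q=-0.777 -0.412 rad, θ̇=-0.227 0.015 rad/s, tip=0.265 0.046 0.302 m, u=4.906 -0.465 N·m.
t=0.400 s (step 20): q=-0.762 -0.437 rad, θ̇=0.163 -0.158 rad/s, tip=0.259 0.049 0.306 m, u=2.664 -0.134 N·m.
t=0.500 s (step 25): q=-0.774 -0.436 rad, θ̇=-0.261 0.065 rad/s, tip=0.263 0.049 0.302 m, u=4.989 -0.422 N·m.
t=0.600 s (step 30): q=-0.866 -0.420 rad, θ̇=-1.409 0.519 rad/s, tip=0.290 0.047 0.277 m, u=12.392 -1.317 N·m.
t=0.620 s (step 31): q=-0.889 -0.412 rad, θ̇=-0.869 0.314 rad/s, tip=0.297 0.046 0.270 m.
final tip position (m): 0.297 0.046 0.270


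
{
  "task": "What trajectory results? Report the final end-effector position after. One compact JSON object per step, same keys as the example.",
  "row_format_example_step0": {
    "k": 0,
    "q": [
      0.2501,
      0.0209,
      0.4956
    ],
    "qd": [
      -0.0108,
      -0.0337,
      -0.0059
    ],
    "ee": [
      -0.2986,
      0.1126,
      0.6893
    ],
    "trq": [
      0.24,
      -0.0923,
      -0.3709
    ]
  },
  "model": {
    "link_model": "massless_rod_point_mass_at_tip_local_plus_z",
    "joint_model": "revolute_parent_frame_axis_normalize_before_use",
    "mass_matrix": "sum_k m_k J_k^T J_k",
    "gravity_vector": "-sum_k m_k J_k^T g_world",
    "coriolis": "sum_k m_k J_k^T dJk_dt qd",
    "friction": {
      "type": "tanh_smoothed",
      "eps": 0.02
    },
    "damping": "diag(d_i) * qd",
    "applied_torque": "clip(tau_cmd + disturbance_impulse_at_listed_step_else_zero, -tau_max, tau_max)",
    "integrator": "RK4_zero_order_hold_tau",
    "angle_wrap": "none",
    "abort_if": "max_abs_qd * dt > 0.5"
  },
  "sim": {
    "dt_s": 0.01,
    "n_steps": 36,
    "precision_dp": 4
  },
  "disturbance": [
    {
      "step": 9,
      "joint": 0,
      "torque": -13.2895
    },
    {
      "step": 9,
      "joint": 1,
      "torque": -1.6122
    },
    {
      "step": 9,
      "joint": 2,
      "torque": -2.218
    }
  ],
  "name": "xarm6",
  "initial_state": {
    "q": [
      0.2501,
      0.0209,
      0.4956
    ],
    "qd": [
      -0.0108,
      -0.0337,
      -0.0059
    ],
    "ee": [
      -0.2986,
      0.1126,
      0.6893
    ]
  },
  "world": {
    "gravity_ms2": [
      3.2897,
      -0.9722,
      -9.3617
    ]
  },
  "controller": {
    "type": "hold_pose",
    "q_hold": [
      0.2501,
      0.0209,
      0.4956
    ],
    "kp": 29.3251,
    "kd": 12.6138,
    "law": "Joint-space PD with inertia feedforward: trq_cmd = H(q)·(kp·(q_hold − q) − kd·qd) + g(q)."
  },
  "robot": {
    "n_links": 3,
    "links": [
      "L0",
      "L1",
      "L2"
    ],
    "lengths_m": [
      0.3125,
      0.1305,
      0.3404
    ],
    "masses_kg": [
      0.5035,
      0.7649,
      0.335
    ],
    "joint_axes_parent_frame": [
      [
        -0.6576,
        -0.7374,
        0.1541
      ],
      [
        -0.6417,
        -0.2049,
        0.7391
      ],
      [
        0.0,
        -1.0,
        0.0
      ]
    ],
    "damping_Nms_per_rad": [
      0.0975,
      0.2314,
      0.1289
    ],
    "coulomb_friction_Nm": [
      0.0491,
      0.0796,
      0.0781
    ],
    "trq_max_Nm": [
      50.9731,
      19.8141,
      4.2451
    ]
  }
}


{"k":1,"q":[0.2499,0.0209,0.4956],"qd":[-0.0075,-0.0388,-0.0033],"ee":[-0.2986,0.1125,0.6893],"trq":[0.2299,-0.0939,-0.3735]}
{"k":2,"q":[0.2498,0.0209,0.4956],"qd":[-0.005,-0.04,-0.0026],"ee":[-0.2985,0.1125,0.6894],"trq":[0.2213,-0.0954,-0.3752]}
{"k":3,"q":[0.2497,0.0209,0.4956],"qd":[-0.0031,-0.0398,-0.0024],"ee":[-0.2984,0.1124,0.6894],"trq":[0.2138,-0.0968,-0.3765]}
{"k":4,"q":[0.2496,0.0209,0.4956],"qd":[-0.0015,-0.0391,-0.0023],"ee":[-0.2984,0.1124,0.6894],"trq":[0.2074,-0.098,-0.3776]}
{"k":5,"q":[0.2495,0.0209,0.4956],"qd":[-0.0001,-0.0383,-0.0022],"ee":[-0.2983,0.1123,0.6895],"trq":[0.2017,-0.0991,-0.3786]}
{"k":6,"q":[0.2494,0.0209,0.4956],"qd":[0.0011,-0.0375,-0.0021],"ee":[-0.2983,0.1123,0.6895],"trq":[0.1969,-0.1,-0.3794]}
{"k":7,"q":[0.2494,0.0209,0.4956],"qd":[0.002,-0.0368,-0.0021],"ee":[-0.2982,0.1123,0.6895],"trq":[0.1926,-0.1009,-0.3802]}
{"k":8,"q":[0.2493,0.021,0.4956],"qd":[0.0029,-0.0362,-0.0021],"ee":[-0.2982,0.1123,0.6895],"trq":[0.189,-0.1016,-0.3808]}
{"k":9,"q":[0.2493,0.021,0.4956],"qd":[0.0036,-0.0357,-0.002],"ee":[-0.2982,0.1123,0.6895],"trq":[-13.1038,-1.7144,-2.5993]}
{"k":10,"q":[0.2463,0.0276,0.4955],"qd":[-0.5749,1.1993,-0.0103],"ee":[-0.2972,0.112,0.6899],"trq":[1.8845,0.1284,-0.0996]}
{"k":11,"q":[0.2415,0.0356,0.4954],"qd":[-0.3921,0.4578,-0.0094],"ee":[-0.2953,0.1112,0.6907],"trq":[1.7195,0.1381,-0.1326]}
{"k":12,"q":[0.2382,0.0381,0.4953],"qd":[-0.2797,0.0735,-0.0061],"ee":[-0.2938,0.1102,0.6915],"trq":[1.5709,0.1318,-0.1605]}
{"k":13,"q":[0.2357,0.0381,0.4953],"qd":[-0.2336,0.0267,-0.0032],"ee":[-0.2925,0.1091,0.6922],"trq":[1.4369,0.1096,-0.184]}
{"k":14,"q":[0.2336,0.0379,0.4952],"qd":[-0.1961,0.0063,-0.0023],"ee":[-0.2913,0.1083,0.6929],"trq":[1.3158,0.0885,-0.2046]}
{"k":15,"q":[0.2318,0.0377,0.4952],"qd":[-0.1656,0.0043,-0.002],"ee":[-0.2904,0.1075,0.6934],"trq":[1.2064,0.0685,-0.2228]}
{"k":16,"q":[0.2304,0.0375,0.4952],"qd":[-0.1387,0.0035,-0.0018],"ee":[-0.2896,0.1069,0.6938],"trq":[1.1075,0.0504,-0.2393]}
{"k":17,"q":[0.2292,0.0372,0.4952],"qd":[-0.1147,0.0029,-0.0016],"ee":[-0.2889,0.1063,0.6942],"trq":[1.0181,0.034,-0.2541]}
{"k":18,"q":[0.2282,0.037,0.4951],"qd":[-0.0934,0.0024,-0.0015],"ee":[-0.2884,0.1059,0.6945],"trq":[0.9372,0.0193,-0.2674]}
{"k":19,"q":[0.2274,0.0368,0.4951],"qd":[-0.0746,0.0017,-0.0014],"ee":[-0.2879,0.1055,0.6947],"trq":[0.8641,0.006,-0.2794]}
{"k":20,"q":[0.2268,0.0365,0.4951],"qd":[-0.0578,0.0007,-0.0012],"ee":[-0.2876,0.1053,0.6949],"trq":[0.7981,-0.006,-0.2903]}
{"k":21,"q":[0.2263,0.0363,0.4951],"qd":[-0.0431,-0.0008,-0.0009],"ee":[-0.2873,0.105,0.6951],"trq":[0.739,-0.0166,-0.3]}
{"k":22,"q":[0.226,0.036,0.4951],"qd":[-0.03,-0.0033,-0.0006],"ee":[-0.2871,0.1049,0.6952],"trq":[0.686,-0.026,-0.3087]}
{"k":23,"q":[0.2257,0.0361,0.495],"qd":[-0.0158,-0.0182,-0.0017],"ee":[-0.287,0.1048,0.6953],"trq":[0.6373,-0.0342,-0.3163]}
{"k":24,"q":[0.2256,0.0362,0.495],"qd":[-0.0027,-0.038,-0.002],"ee":[-0.2869,0.1047,0.6953],"trq":[0.596,-0.0406,-0.3229]}
{"k":25,"q":[0.2255,0.0362,0.495],"qd":[0.0057,-0.0413,-0.0018],"ee":[-0.2868,0.1047,0.6953],"trq":[0.5603,-0.0469,-0.3288]}
{"k":26,"q":[0.2255,0.0362,0.495],"qd":[0.0121,-0.0401,-0.0015],"ee":[-0.2869,0.1047,0.6953],"trq":[0.529,-0.0527,-0.3339]}
{"k":27,"q":[0.2256,0.0362,0.495],"qd":[0.0171,-0.0375,-0.0013],"ee":[-0.2869,0.1047,0.6953],"trq":[0.5015,-0.0579,-0.3384]}
{"k":28,"q":[0.2257,0.0362,0.4951],"qd":[0.0212,-0.0345,-0.001],"ee":[-0.287,0.1048,0.6953],"trq":[0.4773,-0.0625,-0.3423]}
{"k":29,"q":[0.2258,0.0363,0.4951],"qd":[0.0246,-0.0317,-0.0008],"ee":[-0.287,0.1048,0.6952],"trq":[0.4559,-0.0666,-0.3458]}
{"k":30,"q":[0.226,0.0364,0.4951],"qd":[0.0275,-0.0295,-0.0006],"ee":[-0.2872,0.1049,0.6951],"trq":[0.4368,-0.0702,-0.3489]}
{"k":31,"q":[0.2262,0.0365,0.4951],"qd":[0.0299,-0.0277,-0.0004],"ee":[-0.2873,0.105,0.6951],"trq":[0.4199,-0.0735,-0.3516]}
{"k":32,"q":[0.2265,0.0367,0.4951],"qd":[0.0319,-0.0264,-0.0003],"ee":[-0.2874,0.1052,0.695],"trq":[0.4047,-0.0764,-0.354]}
{"k":33,"q":[0.2267,0.0368,0.4951],"qd":[0.0335,-0.0254,-0.0002],"ee":[-0.2876,0.1053,0.6949],"trq":[0.391,-0.0789,-0.3562]}
{"k":34,"q":[0.227,0.0369,0.4951],"qd":[0.0349,-0.0246,-0.0001],"ee":[-0.2877,0.1054,0.6948],"trq":[0.3787,-0.0813,-0.3581]}
{"k":35,"q":[0.2273,0.0371,0.4951],"qd":[0.036,-0.0241,-0.0001],"ee":[-0.2879,0.1055,0.6947],"trq":[0.3676,-0.0834,-0.3598]}
{"k":36,"q":[0.2275,0.0372,0.4952],"qd":[0.0368,-0.0237,-0.0],"ee":[-0.2881,0.1057,0.6946]}
{"summary": "final ee position (m): -0.2881 0.1057 0.6946"}


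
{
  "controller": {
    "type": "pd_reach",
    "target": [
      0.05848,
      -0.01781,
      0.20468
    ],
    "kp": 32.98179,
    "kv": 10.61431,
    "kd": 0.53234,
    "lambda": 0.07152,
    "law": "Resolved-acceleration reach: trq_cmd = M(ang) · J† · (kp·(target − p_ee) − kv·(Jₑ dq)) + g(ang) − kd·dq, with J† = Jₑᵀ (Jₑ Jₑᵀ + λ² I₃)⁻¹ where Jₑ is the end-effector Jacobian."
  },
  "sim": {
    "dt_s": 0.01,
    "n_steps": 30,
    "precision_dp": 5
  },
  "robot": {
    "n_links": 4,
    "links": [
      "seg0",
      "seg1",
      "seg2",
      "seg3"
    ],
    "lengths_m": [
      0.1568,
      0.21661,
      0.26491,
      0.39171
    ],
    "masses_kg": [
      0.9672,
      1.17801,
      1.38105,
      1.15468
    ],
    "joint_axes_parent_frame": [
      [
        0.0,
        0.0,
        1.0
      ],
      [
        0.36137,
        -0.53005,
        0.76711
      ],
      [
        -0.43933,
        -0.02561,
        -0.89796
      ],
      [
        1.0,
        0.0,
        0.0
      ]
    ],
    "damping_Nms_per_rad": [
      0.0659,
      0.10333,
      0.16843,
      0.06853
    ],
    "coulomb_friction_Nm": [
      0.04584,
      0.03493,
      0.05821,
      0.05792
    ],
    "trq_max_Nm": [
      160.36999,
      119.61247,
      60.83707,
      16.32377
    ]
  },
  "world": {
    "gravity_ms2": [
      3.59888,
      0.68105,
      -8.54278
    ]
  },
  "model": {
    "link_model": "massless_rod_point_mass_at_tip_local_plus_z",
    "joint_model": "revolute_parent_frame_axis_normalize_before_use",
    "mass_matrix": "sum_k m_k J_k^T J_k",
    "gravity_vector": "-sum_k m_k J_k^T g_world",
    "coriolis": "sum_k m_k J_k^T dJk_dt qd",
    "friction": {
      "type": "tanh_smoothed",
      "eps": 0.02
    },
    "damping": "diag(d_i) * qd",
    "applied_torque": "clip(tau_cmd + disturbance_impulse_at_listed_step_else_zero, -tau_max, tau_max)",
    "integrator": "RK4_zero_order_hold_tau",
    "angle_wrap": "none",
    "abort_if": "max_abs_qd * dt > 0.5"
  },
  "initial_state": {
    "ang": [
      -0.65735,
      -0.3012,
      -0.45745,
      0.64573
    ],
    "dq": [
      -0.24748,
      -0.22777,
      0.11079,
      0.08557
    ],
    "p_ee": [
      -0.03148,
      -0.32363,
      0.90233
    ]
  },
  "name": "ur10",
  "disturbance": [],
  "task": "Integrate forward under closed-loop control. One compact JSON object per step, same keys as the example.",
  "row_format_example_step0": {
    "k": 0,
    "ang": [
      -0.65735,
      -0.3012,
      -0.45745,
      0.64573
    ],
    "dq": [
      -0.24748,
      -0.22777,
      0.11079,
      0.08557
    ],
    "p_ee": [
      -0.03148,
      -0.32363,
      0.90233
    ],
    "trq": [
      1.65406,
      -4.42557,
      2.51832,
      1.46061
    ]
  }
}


{"k":1,"ang":[-0.65714,-0.30578,-0.45151,0.65218],"dq":[0.28316,-0.68835,1.06133,1.19369],"p_ee":[-0.03185,-0.32329,0.90162],"trq":[1.17473,-3.76905,2.11115,0.59566]}
{"k":2,"ang":[-0.65264,-0.31483,-0.43781,0.668],"dq":[0.61725,-1.11948,1.66606,1.96277],"p_ee":[-0.03196,-0.32275,0.89972],"trq":[0.81959,-3.28076,1.88625,0.02938]}
{"k":3,"ang":[-0.64537,-0.32804,-0.41926,0.6904],"dq":[0.83832,-1.52178,2.03231,2.51217],"p_ee":[-0.03176,-0.32207,0.8969],"trq":[0.53013,-2.85222,1.77547,-0.33967]}
{"k":4,"ang":[-0.6362,-0.34514,-0.39786,0.71758],"dq":[0.99625,-1.89494,2.23657,2.91975],"p_ee":[-0.03125,-0.32124,0.89332],"trq":[0.27352,-2.42235,1.73051,-0.57776]}
{"k":5,"ang":[-0.62563,-0.36581,-0.37499,0.74836],"dq":[1.12099,-2.23791,2.3299,3.23411],"p_ee":[-0.03042,-0.32028,0.88909],"trq":[0.03157,-1.9591,1.71911,-0.72785]}
{"k":6,"ang":[-0.61389,-0.38975,-0.35159,0.78196],"dq":[1.22918,-2.54971,2.34485,3.48399],"p_ee":[-0.02927,-0.31916,0.88426],"trq":[-0.20397,-1.45003,1.72092,-0.81783]}
{"k":7,"ang":[-0.60111,-0.41665,-0.32833,0.81781],"dq":[1.32905,-2.82972,2.30223,3.6857],"p_ee":[-0.02782,-0.31786,0.87886],"trq":[-0.43498,-0.89595,1.72373,-0.86638]}
{"k":8,"ang":[-0.58735,-0.44618,-0.30572,0.85549],"dq":[1.42381,-3.07779,2.21604,3.84835],"p_ee":[-0.02607,-0.31635,0.87293],"trq":[-0.65967,-0.3063,1.72071,-0.88667]}
{"k":9,"ang":[-0.57267,-0.47804,-0.28414,0.89462],"dq":[1.51399,-3.29427,2.09656,3.9772],"p_ee":[-0.02405,-0.31463,0.8665],"trq":[-0.87455,0.30463,1.70847,-0.88858]}
{"k":10,"ang":[-0.5571,-0.5119,-0.26389,0.93489],"dq":[1.59883,-3.47993,1.95211,4.07563],"p_ee":[-0.0218,-0.31267,0.85958],"trq":[-1.07571,0.92064,1.68574,-0.87982]}
{"k":11,"ang":[-0.54072,-0.54748,-0.24518,0.976],"dq":[1.67725,-3.63595,1.78988,4.1463],"p_ee":[-0.01934,-0.31047,0.85222],"trq":[-1.25972,1.52594,1.65254,-0.86661]}
{"k":12,"ang":[-0.52359,-0.58447,-0.22814,1.0177],"dq":[1.74823,-3.7638,1.61623,4.19169],"p_ee":[-0.0167,-0.30802,0.84444],"trq":[-1.42405,2.1067,1.60965,-0.85387]}
{"k":13,"ang":[-0.5058,-0.62261,-0.21288,1.05973],"dq":[1.81107,-3.86522,1.43674,4.21436],"p_ee":[-0.01393,-0.30533,0.83629],"trq":[-1.56714,2.65195,1.5582,-0.84549]}
{"k":14,"ang":[-0.48741,-0.66164,-0.19942,1.10189],"dq":[1.86543,-3.94207,1.2562,4.21693],"p_ee":[-0.01105,-0.3024,0.82779],"trq":[-1.6884,3.15388,1.49951,-0.84431]}
{"k":15,"ang":[-0.46853,-0.70132,-0.18775,1.14398],"dq":[1.91128,-3.99629,1.07857,4.20206],"p_ee":[-0.00812,-0.29924,0.81899],"trq":[-1.78795,3.60772,1.43494,-0.85232]}
{"k":16,"ang":[-0.44922,-0.74145,-0.17783,1.18585],"dq":[1.94884,-4.02979,0.90704,4.17239],"p_ee":[-0.00516,-0.29585,0.80993],"trq":[-1.86645,4.01138,1.36578,-0.87074]}
{"k":17,"ang":[-0.42958,-0.78182,-0.16959,1.22736],"dq":[1.9785,-4.04446,0.74403,4.13041],"p_ee":[-0.0022,-0.29225,0.80064],"trq":[-1.92489,4.36494,1.29324,-0.90013]}
{"k":18,"ang":[-0.40969,-0.82224,-0.16292,1.26841],"dq":[2.00075,-4.04204,0.59128,4.07845],"p_ee":[0.00072,-0.28845,0.79117],"trq":[-1.96443,4.67012,1.21841,-0.94051]}
{"k":19,"ang":[-0.3896,-0.86257,-0.15773,1.30889],"dq":[2.01616,-4.02415,0.45002,4.01861],"p_ee":[0.00357,-0.28446,0.78154],"trq":[-1.98624,4.9298,1.14225,-0.99154]}
{"k":20,"ang":[-0.36939,-0.90265,-0.15389,1.34874],"dq":[2.0253,-3.99226,0.32096,3.95275],"p_ee":[0.00633,-0.2803,0.77181],"trq":[-1.99149,5.14759,1.06559,-1.05254]}
{"k":21,"ang":[-0.34912,-0.94235,-0.15127,1.38791],"dq":[2.02873,-3.94768,0.2045,3.88249],"p_ee":[0.00897,-0.27598,0.76199],"trq":[-1.98129,5.32751,0.98912,-1.12265]}
{"k":22,"ang":[-0.32884,-0.98155,-0.14976,1.42636],"dq":[2.027,-3.89157,0.10072,3.80923],"p_ee":[0.01149,-0.27151,0.75211],"trq":[-1.95664,5.47372,0.91344,-1.20087]}
{"k":23,"ang":[-0.30859,-1.02013,-0.14922,1.46407],"dq":[2.02057,-3.82484,0.00987,3.73425],"p_ee":[0.01385,-0.26691,0.74221],"trq":[-1.91832,5.59048,0.83823,-1.28619]}
{"k":24,"ang":[-0.28844,-1.05799,-0.14951,1.50103],"dq":[2.00918,-3.74658,-0.06305,3.66018],"p_ee":[0.01605,-0.26218,0.7323],"trq":[-1.86423,5.68432,0.7522,-1.37841]}
{"k":25,"ang":[-0.26842,-1.09503,-0.15045,1.53726],"dq":[1.99385,-3.65891,-0.12356,3.58605],"p_ee":[0.01808,-0.25732,0.72243],"trq":[-1.79792,5.75675,0.66704,-1.4756]}
{"k":26,"ang":[-0.24857,-1.13114,-0.15195,1.57274],"dq":[1.97522,-3.56295,-0.17324,3.51221],"p_ee":[0.01993,-0.25235,0.71259],"trq":[-1.72097,5.81045,0.58557,-1.57656]}
{"k":27,"ang":[-0.22892,-1.16626,-0.1539,1.60749],"dq":[1.95368,-3.4594,-0.21255,3.43921],"p_ee":[0.0216,-0.24728,0.70281],"trq":[-1.63431,5.84837,0.50783,-1.68037]}
{"k":28,"ang":[-0.2095,-1.2003,-0.15618,1.64152],"dq":[1.92963,-3.3489,-0.24199,3.36752],"p_ee":[0.02308,-0.24212,0.69311],"trq":[-1.53897,5.87303,0.43381,-1.78614]}
{"k":29,"ang":[-0.19033,-1.23321,-0.15872,1.67483],"dq":[1.90345,-3.23211,-0.26213,3.29745],"p_ee":[0.0244,-0.2369,0.68349],"trq":[-1.43611,5.88661,0.36353,-1.89307]}
{"k":30,"ang":[-0.17143,-1.26493,-0.16141,1.70746],"dq":[1.87552,-3.10966,-0.27361,3.22926],"p_ee":[0.02554,-0.23162,0.67396]}


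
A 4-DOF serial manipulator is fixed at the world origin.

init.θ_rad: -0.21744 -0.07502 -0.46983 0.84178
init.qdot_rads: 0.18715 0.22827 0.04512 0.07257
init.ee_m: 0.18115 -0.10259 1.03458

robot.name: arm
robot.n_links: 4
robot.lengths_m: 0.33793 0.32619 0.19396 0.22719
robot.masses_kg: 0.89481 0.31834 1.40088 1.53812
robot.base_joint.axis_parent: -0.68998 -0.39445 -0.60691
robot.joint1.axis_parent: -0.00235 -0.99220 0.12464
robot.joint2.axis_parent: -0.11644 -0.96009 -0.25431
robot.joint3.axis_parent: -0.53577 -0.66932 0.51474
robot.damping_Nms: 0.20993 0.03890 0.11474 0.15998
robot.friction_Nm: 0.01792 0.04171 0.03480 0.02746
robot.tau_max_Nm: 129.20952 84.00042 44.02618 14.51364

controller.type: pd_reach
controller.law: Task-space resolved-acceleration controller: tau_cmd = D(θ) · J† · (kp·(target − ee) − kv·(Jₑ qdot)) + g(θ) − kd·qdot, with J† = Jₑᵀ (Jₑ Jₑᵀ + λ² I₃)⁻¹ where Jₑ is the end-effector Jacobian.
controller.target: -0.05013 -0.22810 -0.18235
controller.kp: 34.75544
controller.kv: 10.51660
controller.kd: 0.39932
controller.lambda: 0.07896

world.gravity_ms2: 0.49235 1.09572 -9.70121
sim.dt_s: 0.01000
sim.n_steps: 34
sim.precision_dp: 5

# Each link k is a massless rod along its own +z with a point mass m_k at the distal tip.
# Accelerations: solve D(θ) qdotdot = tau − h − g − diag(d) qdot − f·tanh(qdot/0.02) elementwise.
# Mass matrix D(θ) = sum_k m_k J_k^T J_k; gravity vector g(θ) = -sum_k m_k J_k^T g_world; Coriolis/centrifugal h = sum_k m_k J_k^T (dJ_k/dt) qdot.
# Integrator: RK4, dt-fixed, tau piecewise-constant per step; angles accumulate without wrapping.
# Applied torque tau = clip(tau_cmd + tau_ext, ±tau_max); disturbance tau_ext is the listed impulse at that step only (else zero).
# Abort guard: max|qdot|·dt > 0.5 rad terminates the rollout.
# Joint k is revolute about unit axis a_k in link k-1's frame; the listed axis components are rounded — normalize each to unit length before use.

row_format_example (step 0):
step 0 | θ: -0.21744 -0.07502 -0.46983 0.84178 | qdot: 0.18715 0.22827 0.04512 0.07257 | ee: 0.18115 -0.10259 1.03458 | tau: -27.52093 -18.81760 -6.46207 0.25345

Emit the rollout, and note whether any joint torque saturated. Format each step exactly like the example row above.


step 1 | θ: -0.21621 -0.07412 -0.47212 0.85382 | qdot: 0.05937 -0.06048 -0.45456 2.27923 | ee: 0.17843 -0.10206 1.03448 | tau: -25.19015 -17.73081 -5.80012 -0.50827
step 2 | θ: -0.21621 -0.07694 -0.47558 0.88295 | qdot: -0.05745 -0.51090 -0.20798 3.50906 | ee: 0.17600 -0.10220 1.03324 | tau: -23.11398 -16.87650 -5.47506 -0.73057
step 3 | θ: -0.21729 -0.08443 -0.47545 0.92238 | qdot: -0.15776 -0.99058 0.25409 4.34949 | ee: 0.17408 -0.10291 1.03116 | tau: -21.26950 -16.16345 -5.23786 -0.71653
step 4 | θ: -0.21930 -0.09674 -0.47023 0.96923 | qdot: -0.24554 -1.47827 0.81777 4.98809 | ee: 0.17274 -0.10413 1.02828 | tau: -19.58016 -15.41471 -4.99407 -0.57075
step 5 | θ: -0.22215 -0.11394 -0.45904 1.02182 | qdot: -0.32646 -1.96729 1.45224 5.49473 | ee: 0.17201 -0.10578 1.02454 | tau: -17.95086 -14.43894 -4.67862 -0.33804
step 6 | θ: -0.22580 -0.13595 -0.44133 1.07897 | qdot: -0.40592 -2.44017 2.11994 5.90083 | ee: 0.17188 -0.10779 1.01984 | tau: -16.25017 -13.05628 -4.22621 -0.04619
step 7 | θ: -0.23025 -0.16251 -0.41697 1.13972 | qdot: -0.48847 -2.87446 2.78228 6.21394 | ee: 0.17232 -0.11010 1.01404 | tau: -14.35396 -11.15729 -3.59513 0.28140
step 8 | θ: -0.23555 -0.19310 -0.38620 1.20314 | qdot: -0.57658 -3.24576 3.39563 6.43677 | ee: 0.17330 -0.11265 1.00701 | tau: -12.18152 -8.74601 -2.77927 0.61645
step 9 | θ: -0.24177 -0.22700 -0.34971 1.26834 | qdot: -0.66993 -3.53539 3.92209 6.57541 | ee: 0.17476 -0.11541 0.99865 | tau: -9.72523 -5.94477 -1.81346 0.92615
step 10 | θ: -0.24893 -0.26336 -0.30847 1.33453 | qdot: -0.76599 -3.73644 4.34226 6.64062 | ee: 0.17664 -0.11838 0.98891 | tau: -7.05379 -2.95086 -0.76391 1.17954
step 11 | θ: -0.25705 -0.30131 -0.26352 1.40103 | qdot: -0.86150 -3.85445 4.65925 6.64525 | ee: 0.17890 -0.12155 0.97782 | tau: -4.28465 0.03011 0.29262 1.35435
step 12 | θ: -0.26611 -0.34009 -0.21581 1.46731 | qdot: -0.95370 -3.90274 4.89188 6.60160 | ee: 0.18143 -0.12492 0.96542 | tau: -1.54324 2.83625 1.28924 1.43999
step 13 | θ: -0.27607 -0.37908 -0.16608 1.53294 | qdot: -1.04086 -3.89669 5.06387 6.52040 | ee: 0.18416 -0.12849 0.95183 | tau: 1.06804 5.36826 2.17990 1.43622
step 14 | θ: -0.28688 -0.41780 -0.11482 1.59760 | qdot: -1.12206 -3.84999 5.19619 6.41068 | ee: 0.18701 -0.13225 0.93715 | tau: 3.48185 7.58259 2.94030 1.34985
step 15 | θ: -0.29846 -0.45590 -0.06236 1.66104 | qdot: -1.19689 -3.77333 5.30425 6.27988 | ee: 0.18988 -0.13618 0.92151 | tau: 5.66340 9.47439 3.56302 1.19157
step 16 | θ: -0.31077 -0.49313 -0.00888 1.72309 | qdot: -1.26520 -3.67452 5.39834 6.13388 | ee: 0.19272 -0.14025 0.90503 | tau: 7.60194 11.06126 4.05158 0.97381
step 17 | θ: -0.32372 -0.52929 0.04550 1.78362 | qdot: -1.32696 -3.55911 5.48494 5.97701 | ee: 0.19546 -0.14443 0.88783 | tau: 9.30208 12.37157 4.41545 0.70938
step 18 | θ: -0.33727 -0.56423 0.10074 1.84253 | qdot: -1.38229 -3.43104 5.56811 5.81222 | ee: 0.19805 -0.14870 0.87000 | tau: 10.77699 13.43717 4.66676 0.41074
step 19 | θ: -0.35133 -0.59784 0.15681 1.89977 | qdot: -1.43139 -3.29303 5.65038 5.64128 | ee: 0.20045 -0.15302 0.85165 | tau: 12.04390 14.28933 4.81827 0.08957
step 20 | θ: -0.36586 -0.63003 0.21370 1.95527 | qdot: -1.47461 -3.14695 5.73324 5.46501 | ee: 0.20264 -0.15736 0.83288 | tau: 13.12125 14.95674 4.88232 -0.24334
step 21 | θ: -0.38080 -0.66072 0.27143 2.00898 | qdot: -1.51233 -2.99399 5.81751 5.28359 | ee: 0.20458 -0.16169 0.81377 | tau: 14.02712 15.46463 4.87024 -0.57829
step 22 | θ: -0.39608 -0.68986 0.33001 2.06085 | qdot: -1.54506 -2.83484 5.90344 5.09676 | ee: 0.20628 -0.16597 0.79440 | tau: 14.77830 15.83459 4.79219 -0.90663
step 23 | θ: -0.41167 -0.71738 0.38946 2.11082 | qdot: -1.57328 -2.66977 5.99075 4.90403 | ee: 0.20771 -0.17019 0.77485 | tau: 15.38990 16.08474 4.65708 -1.22081
step 24 | θ: -0.42753 -0.74322 0.44978 2.15884 | qdot: -1.59751 -2.49868 6.07876 4.70489 | ee: 0.20889 -0.17431 0.75518 | tau: 15.87532 16.23016 4.47262 -1.51437
step 25 | θ: -0.44360 -0.76732 0.51098 2.20484 | qdot: -1.61821 -2.32121 6.16634 4.49891 | ee: 0.20980 -0.17830 0.73547 | tau: 16.24628 16.28336 4.24546 -1.78189
step 26 | θ: -0.45987 -0.78961 0.57305 2.24875 | qdot: -1.63574 -2.13674 6.25203 4.28590 | ee: 0.21044 -0.18216 0.71578 | tau: 16.51315 16.25493 3.98125 -2.01906
step 27 | θ: -0.47630 -0.81001 0.63595 2.29051 | qdot: -1.65038 -1.94444 6.33411 4.06598 | ee: 0.21083 -0.18584 0.69615 | tau: 16.68532 16.15406 3.68482 -2.22259
step 28 | θ: -0.49286 -0.82846 0.69965 2.33003 | qdot: -1.66228 -1.74331 6.41073 3.83959 | ee: 0.21097 -0.18933 0.67665 | tau: 16.77164 15.98926 3.36031 -2.39023
step 29 | θ: -0.50952 -0.84484 0.76408 2.36727 | qdot: -1.67146 -1.53218 6.47998 3.60753 | ee: 0.21085 -0.19262 0.65731 | tau: 16.78097 15.76886 3.01131 -2.52071
step 30 | θ: -0.52626 -0.85906 0.82916 2.40218 | qdot: -1.67782 -1.30970 6.54003 3.37093 | ee: 0.21049 -0.19570 0.63817 | tau: 16.72264 15.50149 2.64104 -2.61368
step 31 | θ: -0.54305 -0.87099 0.89478 2.43470 | qdot: -1.68115 -1.07437 6.58927 3.13118 | ee: 0.20988 -0.19854 0.61927 | tau: 16.60689 15.19646 2.25252 -2.66965
step 32 | θ: -0.55985 -0.88050 0.96083 2.46483 | qdot: -1.68119 -0.82443 6.62632 2.88984 | ee: 0.20903 -0.20113 0.60063 | tau: 16.44520 14.86385 1.84865 -2.68991
step 33 | θ: -0.57664 -0.88743 1.02719 2.49254 | qdot: -1.67761 -0.55791 6.65011 2.64859 | ee: 0.20796 -0.20347 0.58228 | tau: 16.25036 14.51452 1.43240 -2.67632
step 34 | θ: -0.59337 -0.89160 1.09372 2.51785 | qdot: -1.67005 -0.27251 6.65993 2.40905 | ee: 0.20666 -0.20554 0.56423
any joint saturated: no


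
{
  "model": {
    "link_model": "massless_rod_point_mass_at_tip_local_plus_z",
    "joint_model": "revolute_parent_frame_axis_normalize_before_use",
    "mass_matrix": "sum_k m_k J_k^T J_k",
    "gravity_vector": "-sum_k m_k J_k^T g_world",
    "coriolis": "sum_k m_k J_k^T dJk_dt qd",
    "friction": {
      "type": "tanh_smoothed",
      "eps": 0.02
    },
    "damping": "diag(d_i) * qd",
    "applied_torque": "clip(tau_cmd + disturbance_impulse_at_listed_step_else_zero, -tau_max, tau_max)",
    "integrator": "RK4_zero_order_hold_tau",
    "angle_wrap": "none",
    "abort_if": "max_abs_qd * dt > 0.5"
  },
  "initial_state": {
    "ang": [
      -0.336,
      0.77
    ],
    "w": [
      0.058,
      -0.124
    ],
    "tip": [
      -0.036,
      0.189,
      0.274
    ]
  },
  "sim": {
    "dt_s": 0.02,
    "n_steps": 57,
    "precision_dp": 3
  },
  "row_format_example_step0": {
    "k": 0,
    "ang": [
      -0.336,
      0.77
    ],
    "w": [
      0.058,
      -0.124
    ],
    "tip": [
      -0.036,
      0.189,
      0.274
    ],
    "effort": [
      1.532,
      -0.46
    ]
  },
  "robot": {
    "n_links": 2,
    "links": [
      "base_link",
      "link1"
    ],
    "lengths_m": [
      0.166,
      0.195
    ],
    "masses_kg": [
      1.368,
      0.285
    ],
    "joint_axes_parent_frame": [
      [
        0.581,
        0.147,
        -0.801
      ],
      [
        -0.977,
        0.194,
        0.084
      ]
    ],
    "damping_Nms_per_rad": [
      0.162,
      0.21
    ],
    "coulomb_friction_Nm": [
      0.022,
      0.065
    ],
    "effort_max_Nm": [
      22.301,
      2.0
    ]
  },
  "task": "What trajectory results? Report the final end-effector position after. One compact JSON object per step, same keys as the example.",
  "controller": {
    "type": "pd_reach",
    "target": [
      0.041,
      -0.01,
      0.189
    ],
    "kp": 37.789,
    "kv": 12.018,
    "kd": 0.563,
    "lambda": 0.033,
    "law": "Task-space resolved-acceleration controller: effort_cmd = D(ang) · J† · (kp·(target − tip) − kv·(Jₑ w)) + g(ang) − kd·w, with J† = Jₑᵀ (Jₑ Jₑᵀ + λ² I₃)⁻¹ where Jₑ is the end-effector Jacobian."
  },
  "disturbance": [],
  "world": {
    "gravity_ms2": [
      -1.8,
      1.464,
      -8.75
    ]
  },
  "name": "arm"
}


{"k":1,"ang":[-0.33,0.772],"w":[0.463,0.191],"tip":[-0.035,0.188,0.275],"effort":[1.182,-0.628]}
{"k":2,"ang":[-0.322,0.771],"w":[0.443,-0.147],"tip":[-0.034,0.187,0.276],"effort":[1.147,-0.394]}
{"k":3,"ang":[-0.311,0.771],"w":[0.564,0.059],"tip":[-0.032,0.186,0.277],"effort":[1.044,-0.519]}
{"k":4,"ang":[-0.301,0.77],"w":[0.519,-0.093],"tip":[-0.03,0.184,0.278],"effort":[1.053,-0.415]}
{"k":5,"ang":[-0.29,0.77],"w":[0.557,-0.005],"tip":[-0.028,0.183,0.279],"effort":[1.014,-0.468]}
{"k":6,"ang":[-0.279,0.769],"w":[0.544,-0.03],"tip":[-0.026,0.181,0.281],"effort":[1.008,-0.449]}
{"k":7,"ang":[-0.268,0.769],"w":[0.533,-0.056],"tip":[-0.024,0.179,0.282],"effort":[1.0,-0.428]}
{"k":8,"ang":[-0.257,0.769],"w":[0.539,-0.033],"tip":[-0.022,0.178,0.283],"effort":[0.982,-0.44]}
{"k":9,"ang":[-0.246,0.769],"w":[0.528,-0.05],"tip":[-0.02,0.176,0.284],"effort":[0.974,-0.425]}
{"k":10,"ang":[-0.235,0.769],"w":[0.531,-0.033],"tip":[-0.018,0.174,0.285],"effort":[0.958,-0.434]}
{"k":11,"ang":[-0.224,0.769],"w":[0.522,-0.045],"tip":[-0.016,0.173,0.287],"effort":[0.95,-0.422]}
{"k":12,"ang":[-0.214,0.769],"w":[0.523,-0.032],"tip":[-0.014,0.171,0.288],"effort":[0.935,-0.428]}
{"k":13,"ang":[-0.203,0.769],"w":[0.515,-0.041],"tip":[-0.012,0.169,0.289],"effort":[0.926,-0.419]}
{"k":14,"ang":[-0.192,0.769],"w":[0.515,-0.03],"tip":[-0.01,0.168,0.29],"effort":[0.912,-0.422]}
{"k":15,"ang":[-0.182,0.769],"w":[0.508,-0.037],"tip":[-0.008,0.166,0.291],"effort":[0.902,-0.415]}
{"k":16,"ang":[-0.172,0.769],"w":[0.507,-0.028],"tip":[-0.006,0.164,0.292],"effort":[0.888,-0.417]}
{"k":17,"ang":[-0.161,0.769],"w":[0.501,-0.034],"tip":[-0.004,0.163,0.293],"effort":[0.878,-0.41]}
{"k":18,"ang":[-0.151,0.769],"w":[0.499,-0.026],"tip":[-0.003,0.161,0.294],"effort":[0.864,-0.412]}
{"k":19,"ang":[-0.141,0.77],"w":[0.493,-0.031],"tip":[-0.001,0.159,0.295],"effort":[0.854,-0.406]}
{"k":20,"ang":[-0.131,0.77],"w":[0.492,-0.024],"tip":[0.001,0.158,0.296],"effort":[0.841,-0.408]}
{"k":21,"ang":[-0.121,0.77],"w":[0.486,-0.028],"tip":[0.002,0.156,0.296],"effort":[0.83,-0.402]}
{"k":22,"ang":[-0.111,0.77],"w":[0.484,-0.021],"tip":[0.004,0.154,0.297],"effort":[0.817,-0.403]}
{"k":23,"ang":[-0.101,0.771],"w":[0.478,-0.026],"tip":[0.006,0.153,0.298],"effort":[0.806,-0.397]}
{"k":24,"ang":[-0.091,0.771],"w":[0.476,-0.018],"tip":[0.007,0.151,0.299],"effort":[0.793,-0.398]}
{"k":25,"ang":[-0.082,0.771],"w":[0.47,-0.024],"tip":[0.009,0.149,0.3],"effort":[0.783,-0.392]}
{"k":26,"ang":[-0.072,0.772],"w":[0.468,-0.016],"tip":[0.011,0.147,0.3],"effort":[0.77,-0.394]}
{"k":27,"ang":[-0.062,0.772],"w":[0.462,-0.022],"tip":[0.012,0.146,0.301],"effort":[0.76,-0.387]}
{"k":28,"ang":[-0.053,0.772],"w":[0.461,-0.012],"tip":[0.014,0.144,0.302],"effort":[0.746,-0.39]}
{"k":29,"ang":[-0.044,0.773],"w":[0.453,-0.02],"tip":[0.015,0.142,0.303],"effort":[0.737,-0.382]}
{"k":30,"ang":[-0.034,0.773],"w":[0.453,-0.009],"tip":[0.017,0.141,0.303],"effort":[0.723,-0.386]}
{"k":31,"ang":[-0.025,0.774],"w":[0.445,-0.018],"tip":[0.018,0.139,0.304],"effort":[0.714,-0.377]}
{"k":32,"ang":[-0.016,0.774],"w":[0.445,-0.006],"tip":[0.019,0.137,0.305],"effort":[0.7,-0.382]}
{"k":33,"ang":[-0.007,0.774],"w":[0.438,-0.015],"tip":[0.021,0.136,0.305],"effort":[0.691,-0.374]}
{"k":34,"ang":[0.002,0.775],"w":[0.437,-0.005],"tip":[0.022,0.134,0.306],"effort":[0.678,-0.377]}
{"k":35,"ang":[0.011,0.775],"w":[0.43,-0.011],"tip":[0.024,0.132,0.306],"effort":[0.668,-0.37]}
{"k":36,"ang":[0.02,0.776],"w":[0.428,-0.005],"tip":[0.025,0.131,0.307],"effort":[0.656,-0.371]}
{"k":37,"ang":[0.028,0.776],"w":[0.423,-0.008],"tip":[0.026,0.129,0.308],"effort":[0.645,-0.367]}
{"k":38,"ang":[0.037,0.777],"w":[0.42,-0.004],"tip":[0.027,0.127,0.308],"effort":[0.634,-0.366]}
{"k":39,"ang":[0.045,0.777],"w":[0.416,-0.004],"tip":[0.029,0.126,0.309],"effort":[0.623,-0.363]}
{"k":40,"ang":[0.054,0.778],"w":[0.412,-0.002],"tip":[0.03,0.124,0.309],"effort":[0.612,-0.361]}
{"k":41,"ang":[0.062,0.778],"w":[0.409,0.0],"tip":[0.031,0.122,0.31],"effort":[0.601,-0.36]}
{"k":42,"ang":[0.071,0.779],"w":[0.406,0.007],"tip":[0.032,0.121,0.31],"effort":[0.589,-0.362]}
{"k":43,"ang":[0.078,0.779],"w":[0.41,0.03],"tip":[0.033,0.119,0.311],"effort":[0.574,-0.374]}
{"k":44,"ang":[0.086,0.778],"w":[0.402,0.023],"tip":[0.035,0.117,0.311],"effort":[0.567,-0.367]}
{"k":45,"ang":[0.094,0.778],"w":[0.401,0.033],"tip":[0.036,0.116,0.312],"effort":[0.555,-0.37]}
{"k":46,"ang":[0.102,0.778],"w":[0.394,0.026],"tip":[0.037,0.114,0.312],"effort":[0.547,-0.363]}
{"k":47,"ang":[0.109,0.778],"w":[0.393,0.035],"tip":[0.038,0.112,0.313],"effort":[0.535,-0.366]}
{"k":48,"ang":[0.117,0.778],"w":[0.386,0.029],"tip":[0.039,0.111,0.313],"effort":[0.527,-0.359]}
{"k":49,"ang":[0.124,0.778],"w":[0.385,0.036],"tip":[0.04,0.109,0.314],"effort":[0.515,-0.362]}
{"k":50,"ang":[0.132,0.777],"w":[0.379,0.032],"tip":[0.041,0.108,0.314],"effort":[0.506,-0.356]}
{"k":51,"ang":[0.139,0.777],"w":[0.377,0.038],"tip":[0.042,0.106,0.314],"effort":[0.495,-0.357]}
{"k":52,"ang":[0.146,0.777],"w":[0.372,0.034],"tip":[0.043,0.104,0.315],"effort":[0.487,-0.352]}
{"k":53,"ang":[0.153,0.777],"w":[0.37,0.04],"tip":[0.044,0.103,0.315],"effort":[0.476,-0.353]}
{"k":54,"ang":[0.16,0.777],"w":[0.365,0.037],"tip":[0.044,0.101,0.316],"effort":[0.467,-0.349]}
{"k":55,"ang":[0.167,0.777],"w":[0.362,0.041],"tip":[0.045,0.1,0.316],"effort":[0.457,-0.349]}
{"k":56,"ang":[0.174,0.777],"w":[0.358,0.04],"tip":[0.046,0.098,0.316],"effort":[0.448,-0.345]}
{"k":57,"ang":[0.181,0.777],"w":[0.355,0.043],"tip":[0.047,0.097,0.317]}
{"summary": "final tip position (m): 0.047 0.097 0.317"}


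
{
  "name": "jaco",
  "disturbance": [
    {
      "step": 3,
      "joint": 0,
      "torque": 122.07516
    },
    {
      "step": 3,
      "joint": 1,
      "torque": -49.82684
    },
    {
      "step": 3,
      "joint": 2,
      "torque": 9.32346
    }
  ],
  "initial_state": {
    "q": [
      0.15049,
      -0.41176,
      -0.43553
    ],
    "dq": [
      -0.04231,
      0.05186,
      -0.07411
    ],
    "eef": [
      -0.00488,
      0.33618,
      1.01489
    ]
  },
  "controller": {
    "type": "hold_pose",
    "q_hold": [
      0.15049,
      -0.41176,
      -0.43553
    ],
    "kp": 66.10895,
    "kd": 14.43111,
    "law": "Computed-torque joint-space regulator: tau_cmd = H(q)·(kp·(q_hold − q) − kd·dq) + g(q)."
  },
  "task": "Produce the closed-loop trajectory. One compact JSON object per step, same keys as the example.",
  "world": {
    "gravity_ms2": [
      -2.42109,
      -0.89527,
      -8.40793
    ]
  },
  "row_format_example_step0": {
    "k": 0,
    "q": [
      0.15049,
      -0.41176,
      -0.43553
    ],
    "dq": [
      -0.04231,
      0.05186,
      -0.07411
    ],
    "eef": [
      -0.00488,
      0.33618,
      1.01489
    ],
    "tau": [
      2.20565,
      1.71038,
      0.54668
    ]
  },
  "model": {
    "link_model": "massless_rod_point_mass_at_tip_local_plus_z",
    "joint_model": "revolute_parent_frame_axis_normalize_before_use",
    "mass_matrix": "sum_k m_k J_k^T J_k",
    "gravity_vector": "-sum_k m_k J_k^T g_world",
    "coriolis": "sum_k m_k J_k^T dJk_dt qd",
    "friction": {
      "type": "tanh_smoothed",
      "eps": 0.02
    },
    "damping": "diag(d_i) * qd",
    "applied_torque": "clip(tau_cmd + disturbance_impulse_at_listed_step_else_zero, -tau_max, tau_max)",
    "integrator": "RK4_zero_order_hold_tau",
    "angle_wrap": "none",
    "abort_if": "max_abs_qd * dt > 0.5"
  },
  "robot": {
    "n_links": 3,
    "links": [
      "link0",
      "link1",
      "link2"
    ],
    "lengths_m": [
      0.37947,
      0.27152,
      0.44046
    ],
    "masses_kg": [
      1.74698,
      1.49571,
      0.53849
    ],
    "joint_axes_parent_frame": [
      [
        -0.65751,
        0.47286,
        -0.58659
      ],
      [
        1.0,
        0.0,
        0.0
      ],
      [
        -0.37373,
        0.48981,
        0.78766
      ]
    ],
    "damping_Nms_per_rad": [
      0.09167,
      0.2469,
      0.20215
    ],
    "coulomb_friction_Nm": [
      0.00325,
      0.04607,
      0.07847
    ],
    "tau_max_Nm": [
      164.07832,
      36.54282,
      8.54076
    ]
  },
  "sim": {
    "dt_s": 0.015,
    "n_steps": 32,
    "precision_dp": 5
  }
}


{"k":1,"q":[0.14986,-0.41113,-0.43612],"dq":[-0.0411,0.03302,-0.01147],"eef":[-0.00549,0.33531,1.01521],"tau":[2.03616,1.80572,0.50956]}
{"k":2,"q":[0.14928,-0.41073,-0.43614],"dq":[-0.03362,0.02155,-0.00251],"eef":[-0.0059,0.33468,1.01545],"tau":[1.88757,1.8879,0.49225]}
{"k":3,"q":[0.14883,-0.41047,-0.43613],"dq":[-0.02613,0.01334,-0.00105],"eef":[-0.00621,0.33421,1.01563],"tau":[123.83271,-36.54282,8.54076]}
{"k":4,"q":[0.16594,-0.40322,-0.46061],"dq":[2.29638,0.95531,-3.17135],"eef":[-0.00129,0.33922,1.01378],"tau":[-25.83969,10.70241,-1.38873]}
{"k":5,"q":[0.19609,-0.39073,-0.4998],"dq":[1.72823,0.70794,-2.09054],"eef":[0.00836,0.3487,1.01006],"tau":[-21.91858,9.53073,-1.16218]}
{"k":6,"q":[0.21852,-0.38169,-0.52518],"dq":[1.26699,0.4983,-1.31846],"eef":[0.01651,0.35625,1.00695],"tau":[-18.4754,8.47274,-0.94952]}
{"k":7,"q":[0.23471,-0.37549,-0.5407],"dq":[0.89478,0.3297,-0.76827],"eef":[0.02314,0.36207,1.0045],"tau":[-15.4592,7.52265,-0.75363]}
{"k":8,"q":[0.24588,-0.37155,-0.54922],"dq":[0.59606,0.19835,-0.37827],"eef":[0.02831,0.3664,1.00269],"tau":[-12.82539,6.67629,-0.57526]}
{"k":9,"q":[0.25302,-0.36933,-0.55278],"dq":[0.3577,0.09819,-0.10409],"eef":[0.03214,0.36944,1.00145],"tau":[-10.53376,5.92897,-0.41429]}
{"k":10,"q":[0.25698,-0.36842,-0.55299],"dq":[0.17318,0.02666,0.05667],"eef":[0.03476,0.37139,1.0007],"tau":[-8.54768,5.27455,-0.25887]}
{"k":11,"q":[0.25855,-0.36836,-0.55174],"dq":[0.03743,-0.01683,0.10749],"eef":[0.03618,0.37241,1.00033],"tau":[-6.83435,4.69884,-0.0993]}
{"k":12,"q":[0.25832,-0.36882,-0.5499],"dq":[-0.06714,-0.04495,0.13686],"eef":[0.03654,0.37264,1.00029],"tau":[-5.36382,4.19282,0.03823]}
{"k":13,"q":[0.25671,-0.36965,-0.54772],"dq":[-0.14784,-0.06505,0.1542],"eef":[0.03606,0.37223,1.0005],"tau":[-4.10671,3.75959,0.15601]}
{"k":14,"q":[0.25404,-0.37073,-0.54534],"dq":[-0.20899,-0.07936,0.16351],"eef":[0.03492,0.37131,1.00092],"tau":[-3.03669,3.392,0.25623]}
{"k":15,"q":[0.25057,-0.37199,-0.54286],"dq":[-0.25399,-0.08918,0.16727],"eef":[0.03326,0.36999,1.00149],"tau":[-2.13052,3.08231,0.34088]}
{"k":16,"q":[0.24652,-0.37338,-0.54035],"dq":[-0.28567,-0.09549,0.16722],"eef":[0.03123,0.36838,1.00216],"tau":[-1.36738,2.82335,0.4118]}
{"k":17,"q":[0.24208,-0.37484,-0.53787],"dq":[-0.30645,-0.09905,0.16462],"eef":[0.02892,0.36656,1.0029],"tau":[-0.72868,2.60853,0.47067]}
{"k":18,"q":[0.2374,-0.37633,-0.53544],"dq":[-0.31836,-0.10047,0.16036],"eef":[0.02643,0.3646,1.00369],"tau":[-0.19785,2.43195,0.51903]}
{"k":19,"q":[0.23259,-0.37783,-0.53308],"dq":[-0.32313,-0.10023,0.15505],"eef":[0.02384,0.36255,1.00449],"tau":[0.23979,2.28832,0.55824]}
{"k":20,"q":[0.22775,-0.37932,-0.5308],"dq":[-0.32222,-0.09871,0.14916],"eef":[0.02121,0.36046,1.00529],"tau":[0.59724,2.17294,0.58957]}
{"k":21,"q":[0.22296,-0.38078,-0.52861],"dq":[-0.31683,-0.09623,0.14297],"eef":[0.01858,0.35838,1.00607],"tau":[0.88597,2.08166,0.61411]}
{"k":22,"q":[0.21827,-0.3822,-0.52652],"dq":[-0.30801,-0.09304,0.13669],"eef":[0.01601,0.35633,1.00683],"tau":[1.11609,2.01083,0.63287]}
{"k":23,"q":[0.21374,-0.38357,-0.52452],"dq":[-0.29661,-0.08933,0.13047],"eef":[0.01351,0.35433,1.00756],"tau":[1.29642,1.95726,0.64673]}
{"k":24,"q":[0.20939,-0.38488,-0.52262],"dq":[-0.28334,-0.08528,0.1244],"eef":[0.01111,0.3524,1.00824],"tau":[1.43471,1.91815,0.65646]}
{"k":25,"q":[0.20525,-0.38612,-0.5208],"dq":[-0.26878,-0.08102,0.11853],"eef":[0.00883,0.35057,1.00889],"tau":[1.5377,1.8911,0.66275]}
{"k":26,"q":[0.20134,-0.3873,-0.51907],"dq":[-0.25343,-0.07665,0.11289],"eef":[0.00668,0.34883,1.00949],"tau":[1.61125,1.87402,0.66619]}
{"k":27,"q":[0.19766,-0.38842,-0.51742],"dq":[-0.23767,-0.07226,0.10749],"eef":[0.00467,0.34719,1.01005],"tau":[1.66041,1.86509,0.66729]}
{"k":28,"q":[0.19421,-0.38947,-0.51585],"dq":[-0.22183,-0.06791,0.10235],"eef":[0.00279,0.34567,1.01057],"tau":[1.68957,1.86278,0.66651]}
{"k":29,"q":[0.191,-0.39045,-0.51435],"dq":[-0.20614,-0.06366,0.09746],"eef":[0.00105,0.34425,1.01104],"tau":[1.70248,1.86576,0.66423]}
{"k":30,"q":[0.18803,-0.39138,-0.51293],"dq":[-0.19081,-0.05954,0.09281],"eef":[-0.00056,0.34294,1.01147],"tau":[1.70233,1.87291,0.66077]}
{"k":31,"q":[0.18528,-0.39224,-0.51157],"dq":[-0.17598,-0.05559,0.0884],"eef":[-0.00202,0.34173,1.01187],"tau":[1.69188,1.88328,0.65642]}
{"k":32,"q":[0.18275,-0.39304,-0.51028],"dq":[-0.16177,-0.05181,0.08422],"eef":[-0.00336,0.34063,1.01223]}


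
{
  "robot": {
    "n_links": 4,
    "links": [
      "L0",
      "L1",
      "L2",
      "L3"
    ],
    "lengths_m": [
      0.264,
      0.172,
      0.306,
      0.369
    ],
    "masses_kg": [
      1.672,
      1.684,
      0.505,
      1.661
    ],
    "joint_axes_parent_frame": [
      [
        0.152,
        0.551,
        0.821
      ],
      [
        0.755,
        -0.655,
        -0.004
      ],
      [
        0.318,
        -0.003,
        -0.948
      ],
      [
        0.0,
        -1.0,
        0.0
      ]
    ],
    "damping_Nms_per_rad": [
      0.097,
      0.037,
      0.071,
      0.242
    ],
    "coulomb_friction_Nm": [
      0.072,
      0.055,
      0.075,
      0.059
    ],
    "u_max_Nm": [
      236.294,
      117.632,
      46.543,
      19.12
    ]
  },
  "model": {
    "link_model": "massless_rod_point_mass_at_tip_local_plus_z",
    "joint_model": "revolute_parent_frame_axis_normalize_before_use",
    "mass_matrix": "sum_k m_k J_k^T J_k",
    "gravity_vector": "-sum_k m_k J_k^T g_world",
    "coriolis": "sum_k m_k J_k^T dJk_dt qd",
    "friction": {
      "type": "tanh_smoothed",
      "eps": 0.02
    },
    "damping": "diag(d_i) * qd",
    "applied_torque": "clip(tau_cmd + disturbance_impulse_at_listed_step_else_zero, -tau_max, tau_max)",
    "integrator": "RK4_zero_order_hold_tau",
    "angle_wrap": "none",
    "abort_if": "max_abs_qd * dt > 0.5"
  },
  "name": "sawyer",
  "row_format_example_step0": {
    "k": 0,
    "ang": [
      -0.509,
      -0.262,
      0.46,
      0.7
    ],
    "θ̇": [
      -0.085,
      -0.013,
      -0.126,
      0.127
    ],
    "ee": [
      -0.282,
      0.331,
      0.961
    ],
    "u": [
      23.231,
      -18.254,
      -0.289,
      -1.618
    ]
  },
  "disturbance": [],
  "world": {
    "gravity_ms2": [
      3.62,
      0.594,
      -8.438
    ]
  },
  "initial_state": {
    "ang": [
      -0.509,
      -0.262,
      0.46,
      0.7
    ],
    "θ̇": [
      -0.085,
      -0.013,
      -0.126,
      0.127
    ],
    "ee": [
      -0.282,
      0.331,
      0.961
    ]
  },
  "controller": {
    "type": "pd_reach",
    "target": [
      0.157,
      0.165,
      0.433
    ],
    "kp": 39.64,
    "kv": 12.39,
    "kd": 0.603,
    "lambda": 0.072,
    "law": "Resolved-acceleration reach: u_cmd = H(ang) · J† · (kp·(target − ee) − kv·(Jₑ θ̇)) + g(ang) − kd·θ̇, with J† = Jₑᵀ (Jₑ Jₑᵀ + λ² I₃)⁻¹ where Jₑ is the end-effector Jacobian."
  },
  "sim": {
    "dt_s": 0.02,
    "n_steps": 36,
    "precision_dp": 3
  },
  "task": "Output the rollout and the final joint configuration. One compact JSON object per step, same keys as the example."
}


{"k":1,"ang":[-0.494,-0.266,0.46,0.726],"\u03b8\u0307":[1.602,-0.372,0.043,2.446],"ee":[-0.279,0.331,0.957],"u":[17.248,-12.207,-0.308,-3.009]}
{"k":2,"ang":[-0.451,-0.276,0.459,0.788],"\u03b8\u0307":[2.633,-0.689,0.004,3.671],"ee":[-0.271,0.329,0.948],"u":[11.8,-7.103,-0.242,-3.269]}
{"k":3,"ang":[-0.392,-0.293,0.461,0.867],"\u03b8\u0307":[3.252,-0.948,0.159,4.204],"ee":[-0.258,0.325,0.937],"u":[7.182,-2.932,-0.391,-3.056]}
{"k":4,"ang":[-0.324,-0.314,0.465,0.952],"\u03b8\u0307":[3.62,-1.144,0.329,4.329],"ee":[-0.242,0.32,0.924],"u":[3.529,0.261,-0.623,-2.717]}
{"k":5,"ang":[-0.249,-0.338,0.473,1.038],"\u03b8\u0307":[3.841,-1.282,0.472,4.234],"ee":[-0.224,0.314,0.909],"u":[0.765,2.588,-0.873,-2.415]}
{"k":6,"ang":[-0.171,-0.365,0.483,1.12],"\u03b8\u0307":[3.979,-1.373,0.583,4.033],"ee":[-0.204,0.307,0.894],"u":[-1.277,4.21,-1.106,-2.201]}
{"k":7,"ang":[-0.091,-0.393,0.495,1.198],"\u03b8\u0307":[4.069,-1.428,0.665,3.786],"ee":[-0.184,0.3,0.879],"u":[-2.763,5.285,-1.305,-2.08]}
{"k":8,"ang":[-0.009,-0.422,0.509,1.271],"\u03b8\u0307":[4.13,-1.455,0.722,3.528],"ee":[-0.164,0.294,0.863],"u":[-3.834,5.944,-1.464,-2.038]}
{"k":9,"ang":[0.074,-0.451,0.523,1.339],"\u03b8\u0307":[4.173,-1.464,0.755,3.276],"ee":[-0.144,0.287,0.847],"u":[-4.596,6.288,-1.58,-2.058]}
{"k":10,"ang":[0.157,-0.48,0.538,1.402],"\u03b8\u0307":[4.202,-1.46,0.767,3.038],"ee":[-0.126,0.281,0.831],"u":[-5.128,6.395,-1.656,-2.121]}
{"k":11,"ang":[0.241,-0.509,0.553,1.461],"\u03b8\u0307":[4.22,-1.45,0.759,2.817],"ee":[-0.108,0.276,0.816],"u":[-5.485,6.322,-1.695,-2.215]}
{"k":12,"ang":[0.326,-0.538,0.568,1.515],"\u03b8\u0307":[4.227,-1.437,0.731,2.615],"ee":[-0.092,0.27,0.8],"u":[-5.709,6.113,-1.701,-2.33]}
{"k":13,"ang":[0.41,-0.567,0.582,1.565],"\u03b8\u0307":[4.225,-1.426,0.686,2.431],"ee":[-0.076,0.265,0.785],"u":[-5.83,5.799,-1.675,-2.458]}
{"k":14,"ang":[0.495,-0.595,0.595,1.612],"\u03b8\u0307":[4.213,-1.419,0.624,2.265],"ee":[-0.062,0.26,0.77],"u":[-5.868,5.407,-1.622,-2.594]}
{"k":15,"ang":[0.579,-0.624,0.607,1.656],"\u03b8\u0307":[4.193,-1.42,0.547,2.114],"ee":[-0.05,0.255,0.755],"u":[-5.84,4.957,-1.544,-2.736]}
{"k":16,"ang":[0.662,-0.652,0.617,1.697],"\u03b8\u0307":[4.165,-1.428,0.455,1.976],"ee":[-0.038,0.25,0.741],"u":[-5.759,4.465,-1.443,-2.88]}
{"k":17,"ang":[0.745,-0.681,0.625,1.735],"\u03b8\u0307":[4.129,-1.447,0.351,1.851],"ee":[-0.027,0.246,0.727],"u":[-5.635,3.946,-1.322,-3.025]}
{"k":18,"ang":[0.827,-0.71,0.631,1.771],"\u03b8\u0307":[4.086,-1.476,0.235,1.737],"ee":[-0.018,0.241,0.714],"u":[-5.475,3.414,-1.183,-3.172]}
{"k":19,"ang":[0.909,-0.74,0.634,1.805],"\u03b8\u0307":[4.036,-1.516,0.109,1.632],"ee":[-0.009,0.236,0.701],"u":[-5.287,2.879,-1.028,-3.319]}
{"k":20,"ang":[0.989,-0.771,0.635,1.836],"\u03b8\u0307":[3.984,-1.563,-0.014,1.535],"ee":[-0.0,0.231,0.688],"u":[-5.084,2.366,-0.869,-3.468]}
{"k":21,"ang":[1.068,-0.803,0.634,1.866],"\u03b8\u0307":[3.951,-1.6,-0.085,1.445],"ee":[0.007,0.227,0.676],"u":[-4.885,1.913,-0.752,-3.617]}
{"k":22,"ang":[1.147,-0.835,0.632,1.894],"\u03b8\u0307":[3.891,-1.654,-0.196,1.36],"ee":[0.014,0.222,0.665],"u":[-4.648,1.447,-0.597,-3.767]}
{"k":23,"ang":[1.224,-0.869,0.627,1.92],"\u03b8\u0307":[3.81,-1.721,-0.334,1.282],"ee":[0.021,0.217,0.653],"u":[-4.398,1.012,-0.416,-3.919]}
{"k":24,"ang":[1.3,-0.904,0.619,1.945],"\u03b8\u0307":[3.71,-1.797,-0.487,1.212],"ee":[0.027,0.213,0.643],"u":[-4.156,0.643,-0.221,-4.073]}
{"k":25,"ang":[1.373,-0.941,0.608,1.969],"\u03b8\u0307":[3.592,-1.878,-0.647,1.149],"ee":[0.033,0.208,0.632],"u":[-3.94,0.371,-0.017,-4.229]}
{"k":26,"ang":[1.443,-0.979,0.593,1.991],"\u03b8\u0307":[3.452,-1.956,-0.806,1.096],"ee":[0.039,0.204,0.622],"u":[-3.758,0.222,0.192,-4.387]}
{"k":27,"ang":[1.511,-1.019,0.576,2.013],"\u03b8\u0307":[3.288,-2.022,-0.956,1.052],"ee":[0.044,0.199,0.613],"u":[-3.61,0.21,0.399,-4.546]}
{"k":28,"ang":[1.575,-1.06,0.556,2.033],"\u03b8\u0307":[3.103,-2.065,-1.084,1.017],"ee":[0.049,0.196,0.603],"u":[-3.483,0.326,0.593,-4.704]}
{"k":29,"ang":[1.636,-1.101,0.533,2.053],"\u03b8\u0307":[2.9,-2.073,-1.177,0.991],"ee":[0.054,0.192,0.594],"u":[-3.354,0.53,0.763,-4.857]}
{"k":30,"ang":[1.692,-1.142,0.51,2.073],"\u03b8\u0307":[2.691,-2.042,-1.226,0.968],"ee":[0.059,0.189,0.585],"u":[-3.199,0.765,0.897,-5.0]}
{"k":31,"ang":[1.744,-1.182,0.485,2.092],"\u03b8\u0307":[2.484,-1.97,-1.228,0.947],"ee":[0.063,0.187,0.576],"u":[-3.013,0.977,0.993,-5.131]}
{"k":32,"ang":[1.792,-1.22,0.461,2.111],"\u03b8\u0307":[2.287,-1.863,-1.19,0.924],"ee":[0.067,0.184,0.568],"u":[-2.802,1.133,1.054,-5.246]}
{"k":33,"ang":[1.836,-1.256,0.438,2.129],"\u03b8\u0307":[2.104,-1.73,-1.121,0.898],"ee":[0.071,0.183,0.559],"u":[-2.579,1.222,1.087,-5.347]}
{"k":34,"ang":[1.876,-1.289,0.417,2.146],"\u03b8\u0307":[1.935,-1.581,-1.033,0.868],"ee":[0.075,0.181,0.551],"u":[-2.358,1.25,1.101,-5.432]}
{"k":35,"ang":[1.913,-1.32,0.397,2.163],"\u03b8\u0307":[1.781,-1.424,-0.935,0.835],"ee":[0.078,0.18,0.544],"u":[-2.148,1.228,1.102,-5.503]}
{"k":36,"ang":[1.948,-1.346,0.379,2.18],"\u03b8\u0307":[1.639,-1.265,-0.833,0.798],"ee":[0.082,0.179,0.536]}
{"summary": "final ang (rad): 1.948 -1.346 0.379 2.180"}
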